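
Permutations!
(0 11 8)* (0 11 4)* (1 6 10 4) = (0 1 6 10 4)(8 11) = [1, 6, 2, 3, 0, 5, 10, 7, 11, 9, 4, 8]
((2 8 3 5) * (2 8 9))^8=(9)(3 8 5)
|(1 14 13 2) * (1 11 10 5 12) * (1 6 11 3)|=|(1 14 13 2 3)(5 12 6 11 10)|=5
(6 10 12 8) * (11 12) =(6 10 11 12 8) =[0, 1, 2, 3, 4, 5, 10, 7, 6, 9, 11, 12, 8]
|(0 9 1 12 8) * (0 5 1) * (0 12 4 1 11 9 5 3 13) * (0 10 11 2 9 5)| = 18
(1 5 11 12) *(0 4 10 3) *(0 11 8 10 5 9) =(0 4 5 8 10 3 11 12 1 9) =[4, 9, 2, 11, 5, 8, 6, 7, 10, 0, 3, 12, 1]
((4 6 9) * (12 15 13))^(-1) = (4 9 6)(12 13 15)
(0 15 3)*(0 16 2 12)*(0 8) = (0 15 3 16 2 12 8) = [15, 1, 12, 16, 4, 5, 6, 7, 0, 9, 10, 11, 8, 13, 14, 3, 2]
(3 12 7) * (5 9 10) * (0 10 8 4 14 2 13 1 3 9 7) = (0 10 5 7 9 8 4 14 2 13 1 3 12) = [10, 3, 13, 12, 14, 7, 6, 9, 4, 8, 5, 11, 0, 1, 2]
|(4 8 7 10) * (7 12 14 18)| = |(4 8 12 14 18 7 10)| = 7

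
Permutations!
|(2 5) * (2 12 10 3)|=5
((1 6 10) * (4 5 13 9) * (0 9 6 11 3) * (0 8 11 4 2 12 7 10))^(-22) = (13)(3 11 8)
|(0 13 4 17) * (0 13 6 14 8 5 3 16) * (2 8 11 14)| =42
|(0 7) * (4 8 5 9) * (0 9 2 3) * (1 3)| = 9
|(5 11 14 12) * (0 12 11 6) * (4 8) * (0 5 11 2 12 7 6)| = |(0 7 6 5)(2 12 11 14)(4 8)| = 4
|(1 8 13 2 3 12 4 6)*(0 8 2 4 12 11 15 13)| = 8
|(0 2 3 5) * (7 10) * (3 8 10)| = |(0 2 8 10 7 3 5)| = 7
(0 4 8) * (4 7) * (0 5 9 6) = (0 7 4 8 5 9 6) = [7, 1, 2, 3, 8, 9, 0, 4, 5, 6]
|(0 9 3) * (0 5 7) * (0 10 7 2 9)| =|(2 9 3 5)(7 10)| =4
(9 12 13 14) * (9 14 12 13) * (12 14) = (9 13 14 12) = [0, 1, 2, 3, 4, 5, 6, 7, 8, 13, 10, 11, 9, 14, 12]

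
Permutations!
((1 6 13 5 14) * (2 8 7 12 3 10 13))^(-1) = ((1 6 2 8 7 12 3 10 13 5 14))^(-1) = (1 14 5 13 10 3 12 7 8 2 6)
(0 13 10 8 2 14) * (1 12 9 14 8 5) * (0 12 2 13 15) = (0 15)(1 2 8 13 10 5)(9 14 12) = [15, 2, 8, 3, 4, 1, 6, 7, 13, 14, 5, 11, 9, 10, 12, 0]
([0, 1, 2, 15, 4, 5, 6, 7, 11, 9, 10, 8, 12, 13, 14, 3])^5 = [0, 1, 2, 15, 4, 5, 6, 7, 11, 9, 10, 8, 12, 13, 14, 3]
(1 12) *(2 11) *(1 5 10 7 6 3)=(1 12 5 10 7 6 3)(2 11)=[0, 12, 11, 1, 4, 10, 3, 6, 8, 9, 7, 2, 5]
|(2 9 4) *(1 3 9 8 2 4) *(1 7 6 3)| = |(2 8)(3 9 7 6)| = 4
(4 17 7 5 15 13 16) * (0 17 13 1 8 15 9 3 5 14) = [17, 8, 2, 5, 13, 9, 6, 14, 15, 3, 10, 11, 12, 16, 0, 1, 4, 7] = (0 17 7 14)(1 8 15)(3 5 9)(4 13 16)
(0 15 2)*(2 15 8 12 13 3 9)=[8, 1, 0, 9, 4, 5, 6, 7, 12, 2, 10, 11, 13, 3, 14, 15]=(15)(0 8 12 13 3 9 2)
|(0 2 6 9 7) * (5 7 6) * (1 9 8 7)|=8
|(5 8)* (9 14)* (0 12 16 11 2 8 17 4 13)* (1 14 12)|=13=|(0 1 14 9 12 16 11 2 8 5 17 4 13)|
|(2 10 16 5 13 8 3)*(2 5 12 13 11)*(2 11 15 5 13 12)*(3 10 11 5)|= |(2 11 5 15 3 13 8 10 16)|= 9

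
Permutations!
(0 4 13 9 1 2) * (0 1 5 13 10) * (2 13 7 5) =[4, 13, 1, 3, 10, 7, 6, 5, 8, 2, 0, 11, 12, 9] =(0 4 10)(1 13 9 2)(5 7)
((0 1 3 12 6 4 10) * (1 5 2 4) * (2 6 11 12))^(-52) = (12)(0 3)(1 10)(2 5)(4 6) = ((0 5 6 1 3 2 4 10)(11 12))^(-52)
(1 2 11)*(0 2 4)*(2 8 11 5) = (0 8 11 1 4)(2 5) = [8, 4, 5, 3, 0, 2, 6, 7, 11, 9, 10, 1]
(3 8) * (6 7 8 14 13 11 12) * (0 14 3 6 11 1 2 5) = [14, 2, 5, 3, 4, 0, 7, 8, 6, 9, 10, 12, 11, 1, 13] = (0 14 13 1 2 5)(6 7 8)(11 12)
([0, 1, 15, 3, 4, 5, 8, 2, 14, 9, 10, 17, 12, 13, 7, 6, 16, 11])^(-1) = (2 7 14 8 6 15)(11 17)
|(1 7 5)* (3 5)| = |(1 7 3 5)| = 4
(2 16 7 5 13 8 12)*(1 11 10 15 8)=(1 11 10 15 8 12 2 16 7 5 13)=[0, 11, 16, 3, 4, 13, 6, 5, 12, 9, 15, 10, 2, 1, 14, 8, 7]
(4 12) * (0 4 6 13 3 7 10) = (0 4 12 6 13 3 7 10) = [4, 1, 2, 7, 12, 5, 13, 10, 8, 9, 0, 11, 6, 3]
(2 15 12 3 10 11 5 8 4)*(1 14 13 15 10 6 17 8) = (1 14 13 15 12 3 6 17 8 4 2 10 11 5) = [0, 14, 10, 6, 2, 1, 17, 7, 4, 9, 11, 5, 3, 15, 13, 12, 16, 8]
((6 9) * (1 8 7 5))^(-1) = ((1 8 7 5)(6 9))^(-1) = (1 5 7 8)(6 9)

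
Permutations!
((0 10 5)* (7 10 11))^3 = ((0 11 7 10 5))^3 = (0 10 11 5 7)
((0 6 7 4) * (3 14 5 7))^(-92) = (0 4 7 5 14 3 6)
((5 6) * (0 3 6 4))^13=((0 3 6 5 4))^13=(0 5 3 4 6)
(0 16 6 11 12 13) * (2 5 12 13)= (0 16 6 11 13)(2 5 12)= [16, 1, 5, 3, 4, 12, 11, 7, 8, 9, 10, 13, 2, 0, 14, 15, 6]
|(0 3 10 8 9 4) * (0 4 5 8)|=|(0 3 10)(5 8 9)|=3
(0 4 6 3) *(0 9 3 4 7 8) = (0 7 8)(3 9)(4 6) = [7, 1, 2, 9, 6, 5, 4, 8, 0, 3]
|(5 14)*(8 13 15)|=|(5 14)(8 13 15)|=6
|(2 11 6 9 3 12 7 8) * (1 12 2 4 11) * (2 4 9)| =|(1 12 7 8 9 3 4 11 6 2)| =10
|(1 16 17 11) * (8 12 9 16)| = |(1 8 12 9 16 17 11)| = 7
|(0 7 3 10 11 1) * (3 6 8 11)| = |(0 7 6 8 11 1)(3 10)| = 6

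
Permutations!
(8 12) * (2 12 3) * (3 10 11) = [0, 1, 12, 2, 4, 5, 6, 7, 10, 9, 11, 3, 8] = (2 12 8 10 11 3)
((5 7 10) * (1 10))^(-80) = (10) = ((1 10 5 7))^(-80)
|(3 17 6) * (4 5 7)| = 3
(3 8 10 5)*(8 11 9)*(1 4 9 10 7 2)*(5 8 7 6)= (1 4 9 7 2)(3 11 10 8 6 5)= [0, 4, 1, 11, 9, 3, 5, 2, 6, 7, 8, 10]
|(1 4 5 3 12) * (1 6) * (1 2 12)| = 12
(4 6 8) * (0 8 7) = (0 8 4 6 7) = [8, 1, 2, 3, 6, 5, 7, 0, 4]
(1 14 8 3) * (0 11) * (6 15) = (0 11)(1 14 8 3)(6 15) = [11, 14, 2, 1, 4, 5, 15, 7, 3, 9, 10, 0, 12, 13, 8, 6]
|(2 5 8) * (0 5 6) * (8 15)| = 6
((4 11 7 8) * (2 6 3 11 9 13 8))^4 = ((2 6 3 11 7)(4 9 13 8))^4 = (13)(2 7 11 3 6)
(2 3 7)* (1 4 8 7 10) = (1 4 8 7 2 3 10) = [0, 4, 3, 10, 8, 5, 6, 2, 7, 9, 1]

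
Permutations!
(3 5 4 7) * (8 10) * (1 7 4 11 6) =(1 7 3 5 11 6)(8 10) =[0, 7, 2, 5, 4, 11, 1, 3, 10, 9, 8, 6]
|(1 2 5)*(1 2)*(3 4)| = 2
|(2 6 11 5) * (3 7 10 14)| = |(2 6 11 5)(3 7 10 14)| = 4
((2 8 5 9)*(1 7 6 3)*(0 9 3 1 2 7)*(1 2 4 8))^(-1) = ((0 9 7 6 2 1)(3 4 8 5))^(-1) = (0 1 2 6 7 9)(3 5 8 4)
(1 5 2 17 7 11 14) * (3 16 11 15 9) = (1 5 2 17 7 15 9 3 16 11 14) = [0, 5, 17, 16, 4, 2, 6, 15, 8, 3, 10, 14, 12, 13, 1, 9, 11, 7]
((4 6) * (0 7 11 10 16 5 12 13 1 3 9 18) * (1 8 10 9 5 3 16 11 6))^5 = ((0 7 6 4 1 16 3 5 12 13 8 10 11 9 18))^5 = (0 16 8)(1 13 18)(3 10 7)(4 12 9)(5 11 6)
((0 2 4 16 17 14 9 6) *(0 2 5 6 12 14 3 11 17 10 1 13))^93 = (17)(0 2 10)(1 5 4)(6 16 13)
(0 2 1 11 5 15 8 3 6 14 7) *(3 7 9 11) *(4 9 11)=[2, 3, 1, 6, 9, 15, 14, 0, 7, 4, 10, 5, 12, 13, 11, 8]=(0 2 1 3 6 14 11 5 15 8 7)(4 9)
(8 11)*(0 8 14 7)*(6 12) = (0 8 11 14 7)(6 12) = [8, 1, 2, 3, 4, 5, 12, 0, 11, 9, 10, 14, 6, 13, 7]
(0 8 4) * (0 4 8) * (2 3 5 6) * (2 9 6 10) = (2 3 5 10)(6 9) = [0, 1, 3, 5, 4, 10, 9, 7, 8, 6, 2]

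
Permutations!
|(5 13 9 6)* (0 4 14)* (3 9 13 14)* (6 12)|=|(0 4 3 9 12 6 5 14)|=8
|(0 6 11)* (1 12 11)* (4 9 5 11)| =|(0 6 1 12 4 9 5 11)| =8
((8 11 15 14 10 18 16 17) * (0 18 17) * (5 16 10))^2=((0 18 10 17 8 11 15 14 5 16))^2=(0 10 8 15 5)(11 14 16 18 17)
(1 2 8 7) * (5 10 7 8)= [0, 2, 5, 3, 4, 10, 6, 1, 8, 9, 7]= (1 2 5 10 7)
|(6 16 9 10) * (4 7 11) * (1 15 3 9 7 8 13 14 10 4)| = 13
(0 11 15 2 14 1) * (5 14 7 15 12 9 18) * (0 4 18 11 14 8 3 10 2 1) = (0 14)(1 4 18 5 8 3 10 2 7 15)(9 11 12) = [14, 4, 7, 10, 18, 8, 6, 15, 3, 11, 2, 12, 9, 13, 0, 1, 16, 17, 5]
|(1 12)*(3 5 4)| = 6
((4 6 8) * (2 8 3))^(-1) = (2 3 6 4 8)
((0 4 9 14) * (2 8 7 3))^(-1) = (0 14 9 4)(2 3 7 8)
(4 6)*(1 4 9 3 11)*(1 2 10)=(1 4 6 9 3 11 2 10)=[0, 4, 10, 11, 6, 5, 9, 7, 8, 3, 1, 2]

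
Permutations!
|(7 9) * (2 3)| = |(2 3)(7 9)| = 2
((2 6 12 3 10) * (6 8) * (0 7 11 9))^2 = (0 11)(2 6 3)(7 9)(8 12 10)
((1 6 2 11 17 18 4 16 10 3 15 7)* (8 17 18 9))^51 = (1 10 11 7 16 2 15 4 6 3 18)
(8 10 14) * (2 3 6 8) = (2 3 6 8 10 14) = [0, 1, 3, 6, 4, 5, 8, 7, 10, 9, 14, 11, 12, 13, 2]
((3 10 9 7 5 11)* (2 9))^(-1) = ((2 9 7 5 11 3 10))^(-1) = (2 10 3 11 5 7 9)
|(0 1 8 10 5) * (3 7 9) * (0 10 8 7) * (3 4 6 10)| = |(0 1 7 9 4 6 10 5 3)| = 9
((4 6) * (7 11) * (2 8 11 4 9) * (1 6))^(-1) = ((1 6 9 2 8 11 7 4))^(-1) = (1 4 7 11 8 2 9 6)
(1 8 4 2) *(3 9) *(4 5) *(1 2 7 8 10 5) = [0, 10, 2, 9, 7, 4, 6, 8, 1, 3, 5] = (1 10 5 4 7 8)(3 9)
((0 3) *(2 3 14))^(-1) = (0 3 2 14)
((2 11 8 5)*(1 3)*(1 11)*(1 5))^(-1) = (1 8 11 3)(2 5)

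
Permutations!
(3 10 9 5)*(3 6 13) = (3 10 9 5 6 13) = [0, 1, 2, 10, 4, 6, 13, 7, 8, 5, 9, 11, 12, 3]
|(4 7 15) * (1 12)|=|(1 12)(4 7 15)|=6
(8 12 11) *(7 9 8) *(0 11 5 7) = [11, 1, 2, 3, 4, 7, 6, 9, 12, 8, 10, 0, 5] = (0 11)(5 7 9 8 12)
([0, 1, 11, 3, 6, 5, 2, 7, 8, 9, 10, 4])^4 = [0, 1, 2, 3, 4, 5, 6, 7, 8, 9, 10, 11]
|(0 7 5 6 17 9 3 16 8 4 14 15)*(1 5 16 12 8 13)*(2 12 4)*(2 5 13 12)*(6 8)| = |(0 7 16 12 6 17 9 3 4 14 15)(1 13)(5 8)| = 22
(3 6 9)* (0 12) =(0 12)(3 6 9) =[12, 1, 2, 6, 4, 5, 9, 7, 8, 3, 10, 11, 0]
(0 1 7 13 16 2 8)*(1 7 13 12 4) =[7, 13, 8, 3, 1, 5, 6, 12, 0, 9, 10, 11, 4, 16, 14, 15, 2] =(0 7 12 4 1 13 16 2 8)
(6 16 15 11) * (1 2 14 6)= (1 2 14 6 16 15 11)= [0, 2, 14, 3, 4, 5, 16, 7, 8, 9, 10, 1, 12, 13, 6, 11, 15]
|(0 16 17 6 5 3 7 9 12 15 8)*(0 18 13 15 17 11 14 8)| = 56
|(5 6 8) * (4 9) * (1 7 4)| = 12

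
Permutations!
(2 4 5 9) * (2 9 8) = (9)(2 4 5 8) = [0, 1, 4, 3, 5, 8, 6, 7, 2, 9]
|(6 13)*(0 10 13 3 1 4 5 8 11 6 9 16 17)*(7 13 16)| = 84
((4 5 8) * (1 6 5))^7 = ((1 6 5 8 4))^7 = (1 5 4 6 8)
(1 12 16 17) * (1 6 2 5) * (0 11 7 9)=[11, 12, 5, 3, 4, 1, 2, 9, 8, 0, 10, 7, 16, 13, 14, 15, 17, 6]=(0 11 7 9)(1 12 16 17 6 2 5)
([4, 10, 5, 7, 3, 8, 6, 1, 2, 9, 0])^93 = (0 7)(1 4)(3 10)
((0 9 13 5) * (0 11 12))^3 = (0 5)(9 11)(12 13)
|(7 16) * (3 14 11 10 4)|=10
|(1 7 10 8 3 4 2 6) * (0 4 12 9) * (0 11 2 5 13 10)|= 14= |(0 4 5 13 10 8 3 12 9 11 2 6 1 7)|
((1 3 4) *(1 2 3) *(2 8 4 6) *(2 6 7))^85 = (2 3 7)(4 8)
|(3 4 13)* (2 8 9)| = 3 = |(2 8 9)(3 4 13)|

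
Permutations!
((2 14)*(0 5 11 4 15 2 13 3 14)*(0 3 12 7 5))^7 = (2 11 12 3 4 7 14 15 5 13)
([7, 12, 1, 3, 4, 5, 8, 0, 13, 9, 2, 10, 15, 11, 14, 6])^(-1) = [7, 2, 10, 3, 4, 5, 15, 0, 6, 9, 11, 13, 1, 8, 14, 12]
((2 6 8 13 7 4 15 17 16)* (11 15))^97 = (2 15 7 6 17 4 8 16 11 13)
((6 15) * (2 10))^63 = (2 10)(6 15)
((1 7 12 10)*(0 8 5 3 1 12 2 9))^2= ((0 8 5 3 1 7 2 9)(10 12))^2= (12)(0 5 1 2)(3 7 9 8)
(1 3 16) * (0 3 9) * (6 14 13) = [3, 9, 2, 16, 4, 5, 14, 7, 8, 0, 10, 11, 12, 6, 13, 15, 1] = (0 3 16 1 9)(6 14 13)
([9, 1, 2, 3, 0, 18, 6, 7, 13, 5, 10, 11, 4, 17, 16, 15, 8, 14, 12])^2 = [5, 1, 2, 3, 9, 12, 6, 7, 17, 18, 10, 11, 0, 14, 8, 15, 13, 16, 4]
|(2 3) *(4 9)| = 2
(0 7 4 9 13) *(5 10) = [7, 1, 2, 3, 9, 10, 6, 4, 8, 13, 5, 11, 12, 0] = (0 7 4 9 13)(5 10)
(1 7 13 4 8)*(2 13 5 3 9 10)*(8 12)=[0, 7, 13, 9, 12, 3, 6, 5, 1, 10, 2, 11, 8, 4]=(1 7 5 3 9 10 2 13 4 12 8)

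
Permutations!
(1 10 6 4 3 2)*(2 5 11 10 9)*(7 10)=(1 9 2)(3 5 11 7 10 6 4)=[0, 9, 1, 5, 3, 11, 4, 10, 8, 2, 6, 7]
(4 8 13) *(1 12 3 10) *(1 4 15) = (1 12 3 10 4 8 13 15) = [0, 12, 2, 10, 8, 5, 6, 7, 13, 9, 4, 11, 3, 15, 14, 1]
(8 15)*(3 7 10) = (3 7 10)(8 15) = [0, 1, 2, 7, 4, 5, 6, 10, 15, 9, 3, 11, 12, 13, 14, 8]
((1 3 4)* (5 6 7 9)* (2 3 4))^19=(1 4)(2 3)(5 9 7 6)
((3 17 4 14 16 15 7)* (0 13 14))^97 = ((0 13 14 16 15 7 3 17 4))^97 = (0 17 7 16 13 4 3 15 14)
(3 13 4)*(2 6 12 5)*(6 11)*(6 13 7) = [0, 1, 11, 7, 3, 2, 12, 6, 8, 9, 10, 13, 5, 4] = (2 11 13 4 3 7 6 12 5)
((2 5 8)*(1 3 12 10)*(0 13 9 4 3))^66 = ((0 13 9 4 3 12 10 1)(2 5 8))^66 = (0 9 3 10)(1 13 4 12)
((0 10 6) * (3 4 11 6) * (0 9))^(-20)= ((0 10 3 4 11 6 9))^(-20)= (0 10 3 4 11 6 9)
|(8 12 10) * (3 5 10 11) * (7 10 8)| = 10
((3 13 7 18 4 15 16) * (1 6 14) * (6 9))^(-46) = ((1 9 6 14)(3 13 7 18 4 15 16))^(-46) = (1 6)(3 18 16 7 15 13 4)(9 14)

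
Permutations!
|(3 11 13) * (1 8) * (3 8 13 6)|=3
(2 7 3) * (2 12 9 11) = [0, 1, 7, 12, 4, 5, 6, 3, 8, 11, 10, 2, 9] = (2 7 3 12 9 11)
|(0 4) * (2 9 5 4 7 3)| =7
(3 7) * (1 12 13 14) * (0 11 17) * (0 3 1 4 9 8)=(0 11 17 3 7 1 12 13 14 4 9 8)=[11, 12, 2, 7, 9, 5, 6, 1, 0, 8, 10, 17, 13, 14, 4, 15, 16, 3]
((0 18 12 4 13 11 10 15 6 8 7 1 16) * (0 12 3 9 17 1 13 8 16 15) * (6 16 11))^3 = ((0 18 3 9 17 1 15 16 12 4 8 7 13 6 11 10))^3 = (0 9 15 4 13 10 3 1 12 7 11 18 17 16 8 6)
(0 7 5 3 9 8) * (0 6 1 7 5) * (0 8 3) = (0 5)(1 7 8 6)(3 9) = [5, 7, 2, 9, 4, 0, 1, 8, 6, 3]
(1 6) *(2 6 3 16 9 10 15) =(1 3 16 9 10 15 2 6) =[0, 3, 6, 16, 4, 5, 1, 7, 8, 10, 15, 11, 12, 13, 14, 2, 9]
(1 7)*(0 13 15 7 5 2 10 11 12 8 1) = (0 13 15 7)(1 5 2 10 11 12 8) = [13, 5, 10, 3, 4, 2, 6, 0, 1, 9, 11, 12, 8, 15, 14, 7]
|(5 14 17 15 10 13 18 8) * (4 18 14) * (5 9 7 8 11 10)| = 9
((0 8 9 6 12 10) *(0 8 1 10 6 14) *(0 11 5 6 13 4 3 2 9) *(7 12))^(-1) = ((0 1 10 8)(2 9 14 11 5 6 7 12 13 4 3))^(-1) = (0 8 10 1)(2 3 4 13 12 7 6 5 11 14 9)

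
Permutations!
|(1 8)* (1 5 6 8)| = |(5 6 8)| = 3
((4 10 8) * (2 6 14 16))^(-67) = ((2 6 14 16)(4 10 8))^(-67) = (2 6 14 16)(4 8 10)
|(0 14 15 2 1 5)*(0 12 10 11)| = |(0 14 15 2 1 5 12 10 11)| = 9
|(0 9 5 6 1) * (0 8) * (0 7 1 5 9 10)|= |(0 10)(1 8 7)(5 6)|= 6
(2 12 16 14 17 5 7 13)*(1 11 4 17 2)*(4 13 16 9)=[0, 11, 12, 3, 17, 7, 6, 16, 8, 4, 10, 13, 9, 1, 2, 15, 14, 5]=(1 11 13)(2 12 9 4 17 5 7 16 14)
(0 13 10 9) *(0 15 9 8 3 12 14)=[13, 1, 2, 12, 4, 5, 6, 7, 3, 15, 8, 11, 14, 10, 0, 9]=(0 13 10 8 3 12 14)(9 15)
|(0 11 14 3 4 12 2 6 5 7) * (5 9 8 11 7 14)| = |(0 7)(2 6 9 8 11 5 14 3 4 12)| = 10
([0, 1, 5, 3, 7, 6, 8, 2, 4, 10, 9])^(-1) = (2 7 4 8 6 5)(9 10)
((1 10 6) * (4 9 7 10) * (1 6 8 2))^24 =(1 7 2 9 8 4 10)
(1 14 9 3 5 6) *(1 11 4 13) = (1 14 9 3 5 6 11 4 13) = [0, 14, 2, 5, 13, 6, 11, 7, 8, 3, 10, 4, 12, 1, 9]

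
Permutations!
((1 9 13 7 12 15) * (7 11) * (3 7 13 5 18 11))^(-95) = (1 13)(3 9)(5 7)(11 15)(12 18)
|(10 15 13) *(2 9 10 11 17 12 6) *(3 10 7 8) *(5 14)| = 12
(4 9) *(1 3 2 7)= (1 3 2 7)(4 9)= [0, 3, 7, 2, 9, 5, 6, 1, 8, 4]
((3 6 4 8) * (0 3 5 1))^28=((0 3 6 4 8 5 1))^28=(8)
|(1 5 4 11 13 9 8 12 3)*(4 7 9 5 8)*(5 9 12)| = |(1 8 5 7 12 3)(4 11 13 9)| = 12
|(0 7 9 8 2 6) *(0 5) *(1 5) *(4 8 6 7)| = 9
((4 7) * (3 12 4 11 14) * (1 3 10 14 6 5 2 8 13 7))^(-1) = (1 4 12 3)(2 5 6 11 7 13 8)(10 14)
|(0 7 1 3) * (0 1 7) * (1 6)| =3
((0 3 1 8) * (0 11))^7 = ((0 3 1 8 11))^7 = (0 1 11 3 8)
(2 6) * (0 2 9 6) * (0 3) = [2, 1, 3, 0, 4, 5, 9, 7, 8, 6] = (0 2 3)(6 9)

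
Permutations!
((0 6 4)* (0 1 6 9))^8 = ((0 9)(1 6 4))^8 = (9)(1 4 6)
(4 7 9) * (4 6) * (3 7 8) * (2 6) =[0, 1, 6, 7, 8, 5, 4, 9, 3, 2] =(2 6 4 8 3 7 9)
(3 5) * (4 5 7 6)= (3 7 6 4 5)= [0, 1, 2, 7, 5, 3, 4, 6]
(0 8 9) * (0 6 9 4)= [8, 1, 2, 3, 0, 5, 9, 7, 4, 6]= (0 8 4)(6 9)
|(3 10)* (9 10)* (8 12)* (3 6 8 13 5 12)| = 15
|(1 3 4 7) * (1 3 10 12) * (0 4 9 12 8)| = |(0 4 7 3 9 12 1 10 8)| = 9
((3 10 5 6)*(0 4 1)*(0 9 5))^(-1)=(0 10 3 6 5 9 1 4)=((0 4 1 9 5 6 3 10))^(-1)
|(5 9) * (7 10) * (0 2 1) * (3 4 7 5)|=|(0 2 1)(3 4 7 10 5 9)|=6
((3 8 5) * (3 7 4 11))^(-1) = (3 11 4 7 5 8) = ((3 8 5 7 4 11))^(-1)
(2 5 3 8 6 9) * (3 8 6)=(2 5 8 3 6 9)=[0, 1, 5, 6, 4, 8, 9, 7, 3, 2]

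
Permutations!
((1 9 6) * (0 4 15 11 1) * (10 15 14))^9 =(15) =((0 4 14 10 15 11 1 9 6))^9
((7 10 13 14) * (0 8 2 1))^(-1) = ((0 8 2 1)(7 10 13 14))^(-1) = (0 1 2 8)(7 14 13 10)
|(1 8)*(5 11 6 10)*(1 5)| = |(1 8 5 11 6 10)| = 6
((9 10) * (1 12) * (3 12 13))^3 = ((1 13 3 12)(9 10))^3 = (1 12 3 13)(9 10)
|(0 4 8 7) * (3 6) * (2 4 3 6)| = 6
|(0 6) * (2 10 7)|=6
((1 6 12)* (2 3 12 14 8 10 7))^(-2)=(1 3 7 8 6 12 2 10 14)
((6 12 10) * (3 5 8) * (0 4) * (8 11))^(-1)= (0 4)(3 8 11 5)(6 10 12)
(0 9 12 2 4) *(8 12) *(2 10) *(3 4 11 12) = (0 9 8 3 4)(2 11 12 10) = [9, 1, 11, 4, 0, 5, 6, 7, 3, 8, 2, 12, 10]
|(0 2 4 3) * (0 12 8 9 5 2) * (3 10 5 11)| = 20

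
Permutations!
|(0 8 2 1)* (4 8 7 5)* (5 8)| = |(0 7 8 2 1)(4 5)| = 10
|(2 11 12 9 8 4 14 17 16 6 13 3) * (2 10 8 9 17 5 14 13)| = 30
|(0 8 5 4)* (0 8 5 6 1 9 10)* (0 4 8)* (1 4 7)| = |(0 5 8 6 4)(1 9 10 7)| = 20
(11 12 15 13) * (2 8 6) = (2 8 6)(11 12 15 13) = [0, 1, 8, 3, 4, 5, 2, 7, 6, 9, 10, 12, 15, 11, 14, 13]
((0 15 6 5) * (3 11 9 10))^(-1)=(0 5 6 15)(3 10 9 11)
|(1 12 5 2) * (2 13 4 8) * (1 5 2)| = |(1 12 2 5 13 4 8)| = 7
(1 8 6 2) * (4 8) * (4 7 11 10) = (1 7 11 10 4 8 6 2) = [0, 7, 1, 3, 8, 5, 2, 11, 6, 9, 4, 10]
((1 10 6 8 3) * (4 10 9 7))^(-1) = (1 3 8 6 10 4 7 9) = ((1 9 7 4 10 6 8 3))^(-1)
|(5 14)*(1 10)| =|(1 10)(5 14)| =2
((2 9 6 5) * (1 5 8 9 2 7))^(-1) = (1 7 5)(6 9 8) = ((1 5 7)(6 8 9))^(-1)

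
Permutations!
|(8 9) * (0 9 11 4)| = |(0 9 8 11 4)| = 5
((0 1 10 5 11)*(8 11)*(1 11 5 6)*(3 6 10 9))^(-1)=((0 11)(1 9 3 6)(5 8))^(-1)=(0 11)(1 6 3 9)(5 8)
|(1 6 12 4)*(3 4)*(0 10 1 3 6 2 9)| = 10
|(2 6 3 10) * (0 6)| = |(0 6 3 10 2)| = 5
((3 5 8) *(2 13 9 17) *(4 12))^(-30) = ((2 13 9 17)(3 5 8)(4 12))^(-30) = (2 9)(13 17)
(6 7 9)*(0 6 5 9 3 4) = (0 6 7 3 4)(5 9) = [6, 1, 2, 4, 0, 9, 7, 3, 8, 5]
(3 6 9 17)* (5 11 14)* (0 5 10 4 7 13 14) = (0 5 11)(3 6 9 17)(4 7 13 14 10) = [5, 1, 2, 6, 7, 11, 9, 13, 8, 17, 4, 0, 12, 14, 10, 15, 16, 3]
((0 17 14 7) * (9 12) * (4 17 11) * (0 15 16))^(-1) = (0 16 15 7 14 17 4 11)(9 12)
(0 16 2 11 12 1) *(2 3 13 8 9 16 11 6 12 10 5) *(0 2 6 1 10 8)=(0 11 8 9 16 3 13)(1 2)(5 6 12 10)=[11, 2, 1, 13, 4, 6, 12, 7, 9, 16, 5, 8, 10, 0, 14, 15, 3]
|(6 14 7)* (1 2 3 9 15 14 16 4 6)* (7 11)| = |(1 2 3 9 15 14 11 7)(4 6 16)| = 24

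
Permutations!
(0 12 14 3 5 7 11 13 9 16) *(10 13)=[12, 1, 2, 5, 4, 7, 6, 11, 8, 16, 13, 10, 14, 9, 3, 15, 0]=(0 12 14 3 5 7 11 10 13 9 16)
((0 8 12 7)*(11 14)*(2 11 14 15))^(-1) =((0 8 12 7)(2 11 15))^(-1) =(0 7 12 8)(2 15 11)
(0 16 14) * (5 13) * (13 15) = [16, 1, 2, 3, 4, 15, 6, 7, 8, 9, 10, 11, 12, 5, 0, 13, 14] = (0 16 14)(5 15 13)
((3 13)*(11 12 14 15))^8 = ((3 13)(11 12 14 15))^8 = (15)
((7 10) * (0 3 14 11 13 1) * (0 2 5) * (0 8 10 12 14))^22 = (1 5 10 12 11)(2 8 7 14 13)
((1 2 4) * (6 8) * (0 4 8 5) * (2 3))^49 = ((0 4 1 3 2 8 6 5))^49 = (0 4 1 3 2 8 6 5)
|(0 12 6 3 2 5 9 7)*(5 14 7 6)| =|(0 12 5 9 6 3 2 14 7)| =9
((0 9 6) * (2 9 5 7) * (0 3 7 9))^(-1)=((0 5 9 6 3 7 2))^(-1)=(0 2 7 3 6 9 5)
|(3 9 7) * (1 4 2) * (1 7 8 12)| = |(1 4 2 7 3 9 8 12)| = 8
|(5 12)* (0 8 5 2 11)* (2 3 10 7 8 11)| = |(0 11)(3 10 7 8 5 12)| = 6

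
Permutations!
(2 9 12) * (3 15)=[0, 1, 9, 15, 4, 5, 6, 7, 8, 12, 10, 11, 2, 13, 14, 3]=(2 9 12)(3 15)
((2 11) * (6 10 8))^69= ((2 11)(6 10 8))^69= (2 11)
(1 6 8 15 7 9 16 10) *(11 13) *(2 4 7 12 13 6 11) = (1 11 6 8 15 12 13 2 4 7 9 16 10) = [0, 11, 4, 3, 7, 5, 8, 9, 15, 16, 1, 6, 13, 2, 14, 12, 10]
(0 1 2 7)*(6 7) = (0 1 2 6 7) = [1, 2, 6, 3, 4, 5, 7, 0]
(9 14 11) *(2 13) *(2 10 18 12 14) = (2 13 10 18 12 14 11 9) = [0, 1, 13, 3, 4, 5, 6, 7, 8, 2, 18, 9, 14, 10, 11, 15, 16, 17, 12]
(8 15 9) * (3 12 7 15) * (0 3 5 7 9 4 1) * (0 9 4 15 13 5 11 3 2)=[2, 9, 0, 12, 1, 7, 6, 13, 11, 8, 10, 3, 4, 5, 14, 15]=(15)(0 2)(1 9 8 11 3 12 4)(5 7 13)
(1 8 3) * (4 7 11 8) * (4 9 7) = (1 9 7 11 8 3) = [0, 9, 2, 1, 4, 5, 6, 11, 3, 7, 10, 8]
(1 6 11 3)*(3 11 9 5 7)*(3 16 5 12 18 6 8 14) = (1 8 14 3)(5 7 16)(6 9 12 18) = [0, 8, 2, 1, 4, 7, 9, 16, 14, 12, 10, 11, 18, 13, 3, 15, 5, 17, 6]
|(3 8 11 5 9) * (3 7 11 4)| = 12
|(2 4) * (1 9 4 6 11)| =|(1 9 4 2 6 11)| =6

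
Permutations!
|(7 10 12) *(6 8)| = 6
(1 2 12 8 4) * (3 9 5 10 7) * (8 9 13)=(1 2 12 9 5 10 7 3 13 8 4)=[0, 2, 12, 13, 1, 10, 6, 3, 4, 5, 7, 11, 9, 8]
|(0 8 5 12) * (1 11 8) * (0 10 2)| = 8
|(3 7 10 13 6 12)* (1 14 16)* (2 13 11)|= 24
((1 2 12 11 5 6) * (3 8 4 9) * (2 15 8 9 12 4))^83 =(1 8 4 11 6 15 2 12 5)(3 9)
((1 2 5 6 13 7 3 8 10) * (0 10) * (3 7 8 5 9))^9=((0 10 1 2 9 3 5 6 13 8))^9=(0 8 13 6 5 3 9 2 1 10)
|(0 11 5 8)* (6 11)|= 5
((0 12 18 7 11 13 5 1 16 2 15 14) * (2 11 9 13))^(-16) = ((0 12 18 7 9 13 5 1 16 11 2 15 14))^(-16) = (0 2 1 9 12 15 16 13 18 14 11 5 7)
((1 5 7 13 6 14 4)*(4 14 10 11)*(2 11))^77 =((14)(1 5 7 13 6 10 2 11 4))^77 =(14)(1 10 5 2 7 11 13 4 6)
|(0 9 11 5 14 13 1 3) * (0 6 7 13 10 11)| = |(0 9)(1 3 6 7 13)(5 14 10 11)| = 20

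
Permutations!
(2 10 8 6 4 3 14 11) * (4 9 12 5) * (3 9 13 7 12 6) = (2 10 8 3 14 11)(4 9 6 13 7 12 5) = [0, 1, 10, 14, 9, 4, 13, 12, 3, 6, 8, 2, 5, 7, 11]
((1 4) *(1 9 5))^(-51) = (1 4 9 5)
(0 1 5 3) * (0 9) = (0 1 5 3 9) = [1, 5, 2, 9, 4, 3, 6, 7, 8, 0]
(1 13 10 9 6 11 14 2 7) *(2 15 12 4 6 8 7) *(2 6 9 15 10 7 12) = (1 13 7)(2 6 11 14 10 15)(4 9 8 12) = [0, 13, 6, 3, 9, 5, 11, 1, 12, 8, 15, 14, 4, 7, 10, 2]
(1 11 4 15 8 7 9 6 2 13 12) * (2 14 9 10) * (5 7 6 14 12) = (1 11 4 15 8 6 12)(2 13 5 7 10)(9 14) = [0, 11, 13, 3, 15, 7, 12, 10, 6, 14, 2, 4, 1, 5, 9, 8]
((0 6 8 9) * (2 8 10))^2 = (0 10 8)(2 9 6)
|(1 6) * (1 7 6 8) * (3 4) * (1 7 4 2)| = |(1 8 7 6 4 3 2)| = 7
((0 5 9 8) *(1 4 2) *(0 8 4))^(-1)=((0 5 9 4 2 1))^(-1)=(0 1 2 4 9 5)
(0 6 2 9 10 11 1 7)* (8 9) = [6, 7, 8, 3, 4, 5, 2, 0, 9, 10, 11, 1] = (0 6 2 8 9 10 11 1 7)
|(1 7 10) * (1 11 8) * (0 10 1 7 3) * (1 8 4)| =|(0 10 11 4 1 3)(7 8)| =6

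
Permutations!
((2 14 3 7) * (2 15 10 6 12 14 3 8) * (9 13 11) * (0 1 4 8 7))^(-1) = (0 3 2 8 4 1)(6 10 15 7 14 12)(9 11 13)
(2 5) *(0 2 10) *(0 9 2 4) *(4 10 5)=(0 10 9 2 4)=[10, 1, 4, 3, 0, 5, 6, 7, 8, 2, 9]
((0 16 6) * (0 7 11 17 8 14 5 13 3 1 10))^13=((0 16 6 7 11 17 8 14 5 13 3 1 10))^13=(17)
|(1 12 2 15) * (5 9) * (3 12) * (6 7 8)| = 30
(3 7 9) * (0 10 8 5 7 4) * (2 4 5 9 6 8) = [10, 1, 4, 5, 0, 7, 8, 6, 9, 3, 2] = (0 10 2 4)(3 5 7 6 8 9)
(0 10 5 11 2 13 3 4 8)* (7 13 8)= (0 10 5 11 2 8)(3 4 7 13)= [10, 1, 8, 4, 7, 11, 6, 13, 0, 9, 5, 2, 12, 3]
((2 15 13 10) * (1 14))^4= ((1 14)(2 15 13 10))^4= (15)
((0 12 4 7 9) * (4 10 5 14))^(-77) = (0 5 7 12 14 9 10 4)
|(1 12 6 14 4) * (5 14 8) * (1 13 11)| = 9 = |(1 12 6 8 5 14 4 13 11)|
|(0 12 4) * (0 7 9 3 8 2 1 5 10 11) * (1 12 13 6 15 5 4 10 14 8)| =55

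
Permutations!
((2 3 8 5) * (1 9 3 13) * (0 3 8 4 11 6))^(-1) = ((0 3 4 11 6)(1 9 8 5 2 13))^(-1) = (0 6 11 4 3)(1 13 2 5 8 9)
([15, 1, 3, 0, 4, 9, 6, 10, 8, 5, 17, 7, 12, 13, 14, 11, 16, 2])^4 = [10, 1, 11, 7, 4, 5, 6, 3, 8, 9, 0, 2, 12, 13, 14, 17, 16, 15]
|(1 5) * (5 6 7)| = 4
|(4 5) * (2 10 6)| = |(2 10 6)(4 5)| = 6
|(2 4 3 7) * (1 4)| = |(1 4 3 7 2)| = 5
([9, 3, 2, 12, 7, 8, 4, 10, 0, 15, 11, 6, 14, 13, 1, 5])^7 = [15, 14, 2, 1, 10, 0, 7, 11, 9, 5, 6, 4, 3, 13, 12, 8]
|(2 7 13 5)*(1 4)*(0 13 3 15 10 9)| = 18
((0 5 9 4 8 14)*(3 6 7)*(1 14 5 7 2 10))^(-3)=((0 7 3 6 2 10 1 14)(4 8 5 9))^(-3)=(0 10 3 14 2 7 1 6)(4 8 5 9)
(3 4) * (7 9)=(3 4)(7 9)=[0, 1, 2, 4, 3, 5, 6, 9, 8, 7]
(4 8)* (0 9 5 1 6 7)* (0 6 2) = (0 9 5 1 2)(4 8)(6 7) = [9, 2, 0, 3, 8, 1, 7, 6, 4, 5]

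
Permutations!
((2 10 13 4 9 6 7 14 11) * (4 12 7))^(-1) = ((2 10 13 12 7 14 11)(4 9 6))^(-1) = (2 11 14 7 12 13 10)(4 6 9)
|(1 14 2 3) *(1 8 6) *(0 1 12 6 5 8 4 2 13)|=|(0 1 14 13)(2 3 4)(5 8)(6 12)|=12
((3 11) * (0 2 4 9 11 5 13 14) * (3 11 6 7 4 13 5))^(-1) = (0 14 13 2)(4 7 6 9)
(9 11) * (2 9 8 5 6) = (2 9 11 8 5 6) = [0, 1, 9, 3, 4, 6, 2, 7, 5, 11, 10, 8]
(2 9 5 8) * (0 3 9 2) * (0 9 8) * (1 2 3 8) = (0 8 9 5)(1 2 3) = [8, 2, 3, 1, 4, 0, 6, 7, 9, 5]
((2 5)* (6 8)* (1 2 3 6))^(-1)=((1 2 5 3 6 8))^(-1)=(1 8 6 3 5 2)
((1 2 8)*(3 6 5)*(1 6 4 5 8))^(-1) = ((1 2)(3 4 5)(6 8))^(-1) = (1 2)(3 5 4)(6 8)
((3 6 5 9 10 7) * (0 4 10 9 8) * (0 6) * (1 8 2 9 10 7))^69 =((0 4 7 3)(1 8 6 5 2 9 10))^69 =(0 4 7 3)(1 10 9 2 5 6 8)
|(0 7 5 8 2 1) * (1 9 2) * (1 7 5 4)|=6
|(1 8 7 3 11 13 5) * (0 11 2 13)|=|(0 11)(1 8 7 3 2 13 5)|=14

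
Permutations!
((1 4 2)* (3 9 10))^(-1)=(1 2 4)(3 10 9)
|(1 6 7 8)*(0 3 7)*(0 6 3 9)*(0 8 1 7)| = 6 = |(0 9 8 7 1 3)|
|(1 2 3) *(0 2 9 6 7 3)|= 10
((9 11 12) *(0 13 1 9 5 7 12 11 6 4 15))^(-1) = ((0 13 1 9 6 4 15)(5 7 12))^(-1) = (0 15 4 6 9 1 13)(5 12 7)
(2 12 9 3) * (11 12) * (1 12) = (1 12 9 3 2 11) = [0, 12, 11, 2, 4, 5, 6, 7, 8, 3, 10, 1, 9]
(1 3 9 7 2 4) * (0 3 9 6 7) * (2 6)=(0 3 2 4 1 9)(6 7)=[3, 9, 4, 2, 1, 5, 7, 6, 8, 0]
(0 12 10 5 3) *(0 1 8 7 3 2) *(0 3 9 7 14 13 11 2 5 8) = (0 12 10 8 14 13 11 2 3 1)(7 9) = [12, 0, 3, 1, 4, 5, 6, 9, 14, 7, 8, 2, 10, 11, 13]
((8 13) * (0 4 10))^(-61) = (0 10 4)(8 13)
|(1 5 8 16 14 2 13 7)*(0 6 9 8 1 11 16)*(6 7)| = |(0 7 11 16 14 2 13 6 9 8)(1 5)| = 10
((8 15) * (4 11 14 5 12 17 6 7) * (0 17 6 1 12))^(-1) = (0 5 14 11 4 7 6 12 1 17)(8 15)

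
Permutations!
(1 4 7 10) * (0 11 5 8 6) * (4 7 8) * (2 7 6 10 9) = [11, 6, 7, 3, 8, 4, 0, 9, 10, 2, 1, 5] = (0 11 5 4 8 10 1 6)(2 7 9)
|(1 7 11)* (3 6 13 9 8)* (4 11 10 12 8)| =|(1 7 10 12 8 3 6 13 9 4 11)| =11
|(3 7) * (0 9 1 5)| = 4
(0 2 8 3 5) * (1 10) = (0 2 8 3 5)(1 10) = [2, 10, 8, 5, 4, 0, 6, 7, 3, 9, 1]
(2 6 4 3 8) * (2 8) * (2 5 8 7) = (2 6 4 3 5 8 7) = [0, 1, 6, 5, 3, 8, 4, 2, 7]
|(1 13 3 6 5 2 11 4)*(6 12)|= 9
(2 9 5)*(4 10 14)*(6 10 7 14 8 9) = (2 6 10 8 9 5)(4 7 14) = [0, 1, 6, 3, 7, 2, 10, 14, 9, 5, 8, 11, 12, 13, 4]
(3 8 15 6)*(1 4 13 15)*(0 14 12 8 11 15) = (0 14 12 8 1 4 13)(3 11 15 6) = [14, 4, 2, 11, 13, 5, 3, 7, 1, 9, 10, 15, 8, 0, 12, 6]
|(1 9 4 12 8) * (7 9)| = 6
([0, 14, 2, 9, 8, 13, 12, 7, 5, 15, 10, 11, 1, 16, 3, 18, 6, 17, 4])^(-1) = (1 12 6 16 13 5 8 4 18 15 9 3 14)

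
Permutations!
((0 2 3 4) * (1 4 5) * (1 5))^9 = (5)(0 4 1 3 2) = ((5)(0 2 3 1 4))^9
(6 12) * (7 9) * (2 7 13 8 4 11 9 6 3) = (2 7 6 12 3)(4 11 9 13 8) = [0, 1, 7, 2, 11, 5, 12, 6, 4, 13, 10, 9, 3, 8]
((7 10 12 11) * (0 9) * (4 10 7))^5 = ((0 9)(4 10 12 11))^5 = (0 9)(4 10 12 11)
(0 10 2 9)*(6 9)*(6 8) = (0 10 2 8 6 9) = [10, 1, 8, 3, 4, 5, 9, 7, 6, 0, 2]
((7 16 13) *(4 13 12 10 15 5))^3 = (4 16 15 13 12 5 7 10)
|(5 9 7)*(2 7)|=4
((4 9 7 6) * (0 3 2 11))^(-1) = (0 11 2 3)(4 6 7 9) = ((0 3 2 11)(4 9 7 6))^(-1)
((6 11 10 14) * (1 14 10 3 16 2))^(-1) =((1 14 6 11 3 16 2))^(-1) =(1 2 16 3 11 6 14)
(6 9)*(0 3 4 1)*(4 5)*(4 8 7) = (0 3 5 8 7 4 1)(6 9) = [3, 0, 2, 5, 1, 8, 9, 4, 7, 6]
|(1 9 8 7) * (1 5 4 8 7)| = 6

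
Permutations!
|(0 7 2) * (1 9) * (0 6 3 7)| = |(1 9)(2 6 3 7)| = 4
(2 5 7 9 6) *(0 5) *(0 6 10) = [5, 1, 6, 3, 4, 7, 2, 9, 8, 10, 0] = (0 5 7 9 10)(2 6)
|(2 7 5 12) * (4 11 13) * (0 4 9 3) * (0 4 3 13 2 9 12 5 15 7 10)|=6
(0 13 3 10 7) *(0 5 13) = (3 10 7 5 13) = [0, 1, 2, 10, 4, 13, 6, 5, 8, 9, 7, 11, 12, 3]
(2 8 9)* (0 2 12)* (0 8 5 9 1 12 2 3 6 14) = (0 3 6 14)(1 12 8)(2 5 9) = [3, 12, 5, 6, 4, 9, 14, 7, 1, 2, 10, 11, 8, 13, 0]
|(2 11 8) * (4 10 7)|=3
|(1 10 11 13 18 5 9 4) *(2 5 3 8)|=|(1 10 11 13 18 3 8 2 5 9 4)|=11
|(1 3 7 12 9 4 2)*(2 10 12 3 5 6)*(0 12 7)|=|(0 12 9 4 10 7 3)(1 5 6 2)|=28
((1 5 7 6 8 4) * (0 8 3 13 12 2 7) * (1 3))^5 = ((0 8 4 3 13 12 2 7 6 1 5))^5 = (0 12 5 13 1 3 6 4 7 8 2)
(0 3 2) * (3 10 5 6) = [10, 1, 0, 2, 4, 6, 3, 7, 8, 9, 5] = (0 10 5 6 3 2)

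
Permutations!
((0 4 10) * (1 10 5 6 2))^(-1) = ((0 4 5 6 2 1 10))^(-1) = (0 10 1 2 6 5 4)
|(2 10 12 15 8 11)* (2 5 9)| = 8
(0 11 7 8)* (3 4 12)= [11, 1, 2, 4, 12, 5, 6, 8, 0, 9, 10, 7, 3]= (0 11 7 8)(3 4 12)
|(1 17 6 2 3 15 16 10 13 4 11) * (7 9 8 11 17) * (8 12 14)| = |(1 7 9 12 14 8 11)(2 3 15 16 10 13 4 17 6)| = 63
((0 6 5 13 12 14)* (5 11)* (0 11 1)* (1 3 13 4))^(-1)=((0 6 3 13 12 14 11 5 4 1))^(-1)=(0 1 4 5 11 14 12 13 3 6)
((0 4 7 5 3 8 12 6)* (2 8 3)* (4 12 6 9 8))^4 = (0 6 8 9 12)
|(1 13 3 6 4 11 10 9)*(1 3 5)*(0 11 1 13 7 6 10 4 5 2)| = 9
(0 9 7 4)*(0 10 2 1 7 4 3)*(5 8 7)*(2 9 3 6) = (0 3)(1 5 8 7 6 2)(4 10 9) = [3, 5, 1, 0, 10, 8, 2, 6, 7, 4, 9]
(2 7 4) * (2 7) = (4 7) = [0, 1, 2, 3, 7, 5, 6, 4]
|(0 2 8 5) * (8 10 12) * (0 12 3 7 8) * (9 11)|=8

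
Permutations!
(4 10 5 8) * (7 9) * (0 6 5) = (0 6 5 8 4 10)(7 9) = [6, 1, 2, 3, 10, 8, 5, 9, 4, 7, 0]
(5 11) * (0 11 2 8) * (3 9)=(0 11 5 2 8)(3 9)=[11, 1, 8, 9, 4, 2, 6, 7, 0, 3, 10, 5]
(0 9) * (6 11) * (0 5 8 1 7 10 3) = (0 9 5 8 1 7 10 3)(6 11) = [9, 7, 2, 0, 4, 8, 11, 10, 1, 5, 3, 6]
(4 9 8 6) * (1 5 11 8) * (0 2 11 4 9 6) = (0 2 11 8)(1 5 4 6 9) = [2, 5, 11, 3, 6, 4, 9, 7, 0, 1, 10, 8]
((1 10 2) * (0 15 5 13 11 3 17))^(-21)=(17)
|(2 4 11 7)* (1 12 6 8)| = |(1 12 6 8)(2 4 11 7)| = 4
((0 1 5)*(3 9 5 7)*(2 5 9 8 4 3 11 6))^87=((0 1 7 11 6 2 5)(3 8 4))^87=(0 11 5 7 2 1 6)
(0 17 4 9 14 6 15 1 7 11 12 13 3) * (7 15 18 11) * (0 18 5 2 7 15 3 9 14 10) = (0 17 4 14 6 5 2 7 15 1 3 18 11 12 13 9 10) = [17, 3, 7, 18, 14, 2, 5, 15, 8, 10, 0, 12, 13, 9, 6, 1, 16, 4, 11]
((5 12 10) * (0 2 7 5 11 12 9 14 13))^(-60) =((0 2 7 5 9 14 13)(10 11 12))^(-60) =(0 5 13 7 14 2 9)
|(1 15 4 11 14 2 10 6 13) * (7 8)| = 18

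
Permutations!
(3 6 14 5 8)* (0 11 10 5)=(0 11 10 5 8 3 6 14)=[11, 1, 2, 6, 4, 8, 14, 7, 3, 9, 5, 10, 12, 13, 0]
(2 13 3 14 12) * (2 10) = (2 13 3 14 12 10) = [0, 1, 13, 14, 4, 5, 6, 7, 8, 9, 2, 11, 10, 3, 12]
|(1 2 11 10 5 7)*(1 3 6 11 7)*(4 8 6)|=10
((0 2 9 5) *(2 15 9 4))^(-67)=((0 15 9 5)(2 4))^(-67)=(0 15 9 5)(2 4)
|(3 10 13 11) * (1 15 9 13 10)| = 6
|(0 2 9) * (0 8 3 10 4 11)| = |(0 2 9 8 3 10 4 11)| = 8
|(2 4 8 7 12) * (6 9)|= 10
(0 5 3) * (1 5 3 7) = (0 3)(1 5 7) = [3, 5, 2, 0, 4, 7, 6, 1]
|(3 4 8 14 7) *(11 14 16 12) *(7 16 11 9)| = 9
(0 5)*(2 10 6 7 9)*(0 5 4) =(0 4)(2 10 6 7 9) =[4, 1, 10, 3, 0, 5, 7, 9, 8, 2, 6]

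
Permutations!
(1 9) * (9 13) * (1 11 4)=(1 13 9 11 4)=[0, 13, 2, 3, 1, 5, 6, 7, 8, 11, 10, 4, 12, 9]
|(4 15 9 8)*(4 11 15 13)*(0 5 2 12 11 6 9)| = 6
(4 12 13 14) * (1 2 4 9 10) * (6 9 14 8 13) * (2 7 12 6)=(14)(1 7 12 2 4 6 9 10)(8 13)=[0, 7, 4, 3, 6, 5, 9, 12, 13, 10, 1, 11, 2, 8, 14]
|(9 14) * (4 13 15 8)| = 4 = |(4 13 15 8)(9 14)|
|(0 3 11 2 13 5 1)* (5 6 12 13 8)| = |(0 3 11 2 8 5 1)(6 12 13)| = 21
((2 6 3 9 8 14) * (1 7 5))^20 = (1 5 7)(2 3 8)(6 9 14)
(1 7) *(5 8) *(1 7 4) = (1 4)(5 8) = [0, 4, 2, 3, 1, 8, 6, 7, 5]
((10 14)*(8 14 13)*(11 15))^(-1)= ((8 14 10 13)(11 15))^(-1)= (8 13 10 14)(11 15)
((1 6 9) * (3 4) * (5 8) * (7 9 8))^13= ((1 6 8 5 7 9)(3 4))^13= (1 6 8 5 7 9)(3 4)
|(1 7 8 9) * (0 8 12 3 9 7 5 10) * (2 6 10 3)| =28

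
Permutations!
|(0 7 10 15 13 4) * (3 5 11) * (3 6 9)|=|(0 7 10 15 13 4)(3 5 11 6 9)|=30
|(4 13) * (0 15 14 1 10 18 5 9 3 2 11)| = |(0 15 14 1 10 18 5 9 3 2 11)(4 13)| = 22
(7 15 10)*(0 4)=(0 4)(7 15 10)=[4, 1, 2, 3, 0, 5, 6, 15, 8, 9, 7, 11, 12, 13, 14, 10]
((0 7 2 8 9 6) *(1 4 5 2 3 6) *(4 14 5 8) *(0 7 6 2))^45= (0 6 7 3 2 4 8 9 1 14 5)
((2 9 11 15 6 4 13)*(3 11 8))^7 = (2 4 15 3 9 13 6 11 8)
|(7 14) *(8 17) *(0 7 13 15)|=|(0 7 14 13 15)(8 17)|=10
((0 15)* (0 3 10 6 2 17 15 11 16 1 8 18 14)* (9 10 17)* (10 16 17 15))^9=((0 11 17 10 6 2 9 16 1 8 18 14)(3 15))^9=(0 8 9 10)(1 2 17 14)(3 15)(6 11 18 16)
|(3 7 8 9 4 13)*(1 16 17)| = 6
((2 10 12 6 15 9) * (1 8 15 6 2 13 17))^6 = (17)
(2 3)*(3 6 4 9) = (2 6 4 9 3) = [0, 1, 6, 2, 9, 5, 4, 7, 8, 3]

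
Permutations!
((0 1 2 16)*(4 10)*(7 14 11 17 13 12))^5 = (0 1 2 16)(4 10)(7 12 13 17 11 14)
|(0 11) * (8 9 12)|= 6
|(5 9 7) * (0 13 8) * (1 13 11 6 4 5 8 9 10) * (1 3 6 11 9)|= |(0 9 7 8)(1 13)(3 6 4 5 10)|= 20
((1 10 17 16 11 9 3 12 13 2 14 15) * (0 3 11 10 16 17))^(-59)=(17)(0 3 12 13 2 14 15 1 16 10)(9 11)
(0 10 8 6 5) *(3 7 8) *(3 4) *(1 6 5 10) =(0 1 6 10 4 3 7 8 5) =[1, 6, 2, 7, 3, 0, 10, 8, 5, 9, 4]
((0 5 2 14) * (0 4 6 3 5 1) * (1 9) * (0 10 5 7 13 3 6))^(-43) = (0 2 1 4 5 9 14 10)(3 13 7)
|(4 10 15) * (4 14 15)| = 2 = |(4 10)(14 15)|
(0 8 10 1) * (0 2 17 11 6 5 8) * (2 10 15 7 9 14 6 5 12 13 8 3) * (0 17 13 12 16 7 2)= [17, 10, 13, 0, 4, 3, 16, 9, 15, 14, 1, 5, 12, 8, 6, 2, 7, 11]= (0 17 11 5 3)(1 10)(2 13 8 15)(6 16 7 9 14)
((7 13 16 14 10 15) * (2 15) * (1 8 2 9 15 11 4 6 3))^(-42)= ((1 8 2 11 4 6 3)(7 13 16 14 10 9 15))^(-42)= (16)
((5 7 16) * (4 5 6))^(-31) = ((4 5 7 16 6))^(-31) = (4 6 16 7 5)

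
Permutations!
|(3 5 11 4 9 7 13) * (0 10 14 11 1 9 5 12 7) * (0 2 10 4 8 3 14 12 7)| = |(0 4 5 1 9 2 10 12)(3 7 13 14 11 8)| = 24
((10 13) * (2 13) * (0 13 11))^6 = ((0 13 10 2 11))^6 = (0 13 10 2 11)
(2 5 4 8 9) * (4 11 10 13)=(2 5 11 10 13 4 8 9)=[0, 1, 5, 3, 8, 11, 6, 7, 9, 2, 13, 10, 12, 4]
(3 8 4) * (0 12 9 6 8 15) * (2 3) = (0 12 9 6 8 4 2 3 15) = [12, 1, 3, 15, 2, 5, 8, 7, 4, 6, 10, 11, 9, 13, 14, 0]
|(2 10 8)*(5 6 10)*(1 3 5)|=7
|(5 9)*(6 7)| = 2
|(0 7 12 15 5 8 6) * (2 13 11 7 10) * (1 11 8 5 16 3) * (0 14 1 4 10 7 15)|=|(0 7 12)(1 11 15 16 3 4 10 2 13 8 6 14)|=12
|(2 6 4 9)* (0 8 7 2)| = 7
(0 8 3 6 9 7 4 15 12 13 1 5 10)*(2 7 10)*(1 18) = [8, 5, 7, 6, 15, 2, 9, 4, 3, 10, 0, 11, 13, 18, 14, 12, 16, 17, 1] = (0 8 3 6 9 10)(1 5 2 7 4 15 12 13 18)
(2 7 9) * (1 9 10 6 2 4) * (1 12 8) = (1 9 4 12 8)(2 7 10 6) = [0, 9, 7, 3, 12, 5, 2, 10, 1, 4, 6, 11, 8]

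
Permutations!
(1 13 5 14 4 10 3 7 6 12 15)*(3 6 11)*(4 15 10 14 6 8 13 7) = (1 7 11 3 4 14 15)(5 6 12 10 8 13) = [0, 7, 2, 4, 14, 6, 12, 11, 13, 9, 8, 3, 10, 5, 15, 1]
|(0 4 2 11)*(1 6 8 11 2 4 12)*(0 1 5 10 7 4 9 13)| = 8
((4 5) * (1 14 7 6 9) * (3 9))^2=(1 7 3)(6 9 14)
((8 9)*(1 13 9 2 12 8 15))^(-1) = (1 15 9 13)(2 8 12) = ((1 13 9 15)(2 12 8))^(-1)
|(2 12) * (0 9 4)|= 6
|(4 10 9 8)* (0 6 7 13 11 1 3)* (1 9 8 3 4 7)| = |(0 6 1 4 10 8 7 13 11 9 3)| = 11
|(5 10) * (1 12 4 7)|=4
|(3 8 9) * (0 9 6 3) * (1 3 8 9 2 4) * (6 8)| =|(0 2 4 1 3 9)| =6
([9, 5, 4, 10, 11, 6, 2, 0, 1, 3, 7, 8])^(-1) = [7, 8, 6, 9, 2, 1, 5, 10, 11, 0, 3, 4]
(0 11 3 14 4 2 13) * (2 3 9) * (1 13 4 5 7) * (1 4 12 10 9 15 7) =(0 11 15 7 4 3 14 5 1 13)(2 12 10 9) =[11, 13, 12, 14, 3, 1, 6, 4, 8, 2, 9, 15, 10, 0, 5, 7]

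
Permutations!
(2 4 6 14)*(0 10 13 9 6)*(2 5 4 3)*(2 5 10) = (0 2 3 5 4)(6 14 10 13 9) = [2, 1, 3, 5, 0, 4, 14, 7, 8, 6, 13, 11, 12, 9, 10]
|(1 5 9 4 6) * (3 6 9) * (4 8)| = |(1 5 3 6)(4 9 8)| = 12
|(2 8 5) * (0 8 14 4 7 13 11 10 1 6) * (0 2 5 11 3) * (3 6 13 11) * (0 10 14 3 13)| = 8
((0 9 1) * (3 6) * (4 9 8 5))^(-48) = ((0 8 5 4 9 1)(3 6))^(-48) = (9)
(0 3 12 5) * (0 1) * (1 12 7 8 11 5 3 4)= (0 4 1)(3 7 8 11 5 12)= [4, 0, 2, 7, 1, 12, 6, 8, 11, 9, 10, 5, 3]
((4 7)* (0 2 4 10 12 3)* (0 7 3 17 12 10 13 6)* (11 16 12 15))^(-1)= (0 6 13 7 3 4 2)(11 15 17 12 16)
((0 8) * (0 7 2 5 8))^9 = (2 5 8 7)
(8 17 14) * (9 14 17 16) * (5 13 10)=(17)(5 13 10)(8 16 9 14)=[0, 1, 2, 3, 4, 13, 6, 7, 16, 14, 5, 11, 12, 10, 8, 15, 9, 17]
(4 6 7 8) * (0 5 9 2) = (0 5 9 2)(4 6 7 8) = [5, 1, 0, 3, 6, 9, 7, 8, 4, 2]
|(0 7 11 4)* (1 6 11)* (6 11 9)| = |(0 7 1 11 4)(6 9)| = 10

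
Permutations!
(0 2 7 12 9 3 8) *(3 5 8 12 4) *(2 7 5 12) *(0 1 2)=[7, 2, 5, 0, 3, 8, 6, 4, 1, 12, 10, 11, 9]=(0 7 4 3)(1 2 5 8)(9 12)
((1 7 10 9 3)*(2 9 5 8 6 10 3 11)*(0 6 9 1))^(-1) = (0 3 7 1 2 11 9 8 5 10 6) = ((0 6 10 5 8 9 11 2 1 7 3))^(-1)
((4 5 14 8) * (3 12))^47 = (3 12)(4 8 14 5)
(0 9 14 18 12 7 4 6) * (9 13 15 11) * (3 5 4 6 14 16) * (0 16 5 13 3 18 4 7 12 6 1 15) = [3, 15, 2, 13, 14, 7, 16, 1, 8, 5, 10, 9, 12, 0, 4, 11, 18, 17, 6] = (0 3 13)(1 15 11 9 5 7)(4 14)(6 16 18)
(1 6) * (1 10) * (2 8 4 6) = (1 2 8 4 6 10) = [0, 2, 8, 3, 6, 5, 10, 7, 4, 9, 1]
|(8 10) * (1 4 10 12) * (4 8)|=6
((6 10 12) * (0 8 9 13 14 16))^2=(0 9 14)(6 12 10)(8 13 16)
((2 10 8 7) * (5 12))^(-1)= ((2 10 8 7)(5 12))^(-1)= (2 7 8 10)(5 12)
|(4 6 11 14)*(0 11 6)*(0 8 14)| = 6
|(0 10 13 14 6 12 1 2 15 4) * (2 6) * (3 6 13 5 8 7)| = |(0 10 5 8 7 3 6 12 1 13 14 2 15 4)| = 14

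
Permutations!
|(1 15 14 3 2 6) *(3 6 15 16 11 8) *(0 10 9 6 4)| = |(0 10 9 6 1 16 11 8 3 2 15 14 4)| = 13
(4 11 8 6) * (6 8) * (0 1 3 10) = (0 1 3 10)(4 11 6) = [1, 3, 2, 10, 11, 5, 4, 7, 8, 9, 0, 6]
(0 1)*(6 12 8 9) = (0 1)(6 12 8 9) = [1, 0, 2, 3, 4, 5, 12, 7, 9, 6, 10, 11, 8]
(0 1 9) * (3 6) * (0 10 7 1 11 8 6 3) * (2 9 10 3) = (0 11 8 6)(1 10 7)(2 9 3) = [11, 10, 9, 2, 4, 5, 0, 1, 6, 3, 7, 8]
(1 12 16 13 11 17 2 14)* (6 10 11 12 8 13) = [0, 8, 14, 3, 4, 5, 10, 7, 13, 9, 11, 17, 16, 12, 1, 15, 6, 2] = (1 8 13 12 16 6 10 11 17 2 14)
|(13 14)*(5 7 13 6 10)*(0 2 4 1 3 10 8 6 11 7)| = |(0 2 4 1 3 10 5)(6 8)(7 13 14 11)| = 28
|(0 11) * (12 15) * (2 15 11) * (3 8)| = 10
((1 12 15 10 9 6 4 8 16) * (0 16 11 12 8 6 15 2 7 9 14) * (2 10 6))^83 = (0 8 10 16 11 14 1 12)(2 4 6 15 9 7)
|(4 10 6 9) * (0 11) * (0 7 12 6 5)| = |(0 11 7 12 6 9 4 10 5)| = 9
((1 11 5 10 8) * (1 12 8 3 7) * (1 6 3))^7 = (1 10 5 11)(3 7 6)(8 12)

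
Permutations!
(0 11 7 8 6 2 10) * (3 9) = (0 11 7 8 6 2 10)(3 9) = [11, 1, 10, 9, 4, 5, 2, 8, 6, 3, 0, 7]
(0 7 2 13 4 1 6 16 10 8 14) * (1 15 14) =[7, 6, 13, 3, 15, 5, 16, 2, 1, 9, 8, 11, 12, 4, 0, 14, 10] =(0 7 2 13 4 15 14)(1 6 16 10 8)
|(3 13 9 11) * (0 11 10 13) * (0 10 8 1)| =8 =|(0 11 3 10 13 9 8 1)|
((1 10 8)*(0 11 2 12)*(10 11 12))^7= (0 12)(1 2 8 11 10)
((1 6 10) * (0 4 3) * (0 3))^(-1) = ((0 4)(1 6 10))^(-1) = (0 4)(1 10 6)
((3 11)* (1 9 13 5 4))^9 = (1 4 5 13 9)(3 11)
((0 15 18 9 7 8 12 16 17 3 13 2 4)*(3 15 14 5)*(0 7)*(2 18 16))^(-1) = ((0 14 5 3 13 18 9)(2 4 7 8 12)(15 16 17))^(-1) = (0 9 18 13 3 5 14)(2 12 8 7 4)(15 17 16)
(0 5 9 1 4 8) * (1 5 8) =(0 8)(1 4)(5 9) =[8, 4, 2, 3, 1, 9, 6, 7, 0, 5]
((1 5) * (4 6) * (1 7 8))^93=((1 5 7 8)(4 6))^93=(1 5 7 8)(4 6)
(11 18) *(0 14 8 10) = (0 14 8 10)(11 18) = [14, 1, 2, 3, 4, 5, 6, 7, 10, 9, 0, 18, 12, 13, 8, 15, 16, 17, 11]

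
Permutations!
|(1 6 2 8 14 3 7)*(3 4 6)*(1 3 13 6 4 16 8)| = |(1 13 6 2)(3 7)(8 14 16)| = 12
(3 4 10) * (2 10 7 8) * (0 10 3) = (0 10)(2 3 4 7 8) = [10, 1, 3, 4, 7, 5, 6, 8, 2, 9, 0]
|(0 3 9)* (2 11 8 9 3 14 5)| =|(0 14 5 2 11 8 9)| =7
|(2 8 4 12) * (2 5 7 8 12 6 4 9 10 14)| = 8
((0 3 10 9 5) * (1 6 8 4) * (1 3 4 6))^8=(0 3 9)(4 10 5)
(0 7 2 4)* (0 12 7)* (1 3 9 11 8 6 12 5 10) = (1 3 9 11 8 6 12 7 2 4 5 10) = [0, 3, 4, 9, 5, 10, 12, 2, 6, 11, 1, 8, 7]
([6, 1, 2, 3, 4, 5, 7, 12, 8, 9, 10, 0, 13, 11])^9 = (0 12)(6 13)(7 11)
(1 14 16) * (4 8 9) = (1 14 16)(4 8 9) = [0, 14, 2, 3, 8, 5, 6, 7, 9, 4, 10, 11, 12, 13, 16, 15, 1]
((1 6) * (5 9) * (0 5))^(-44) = (0 5 9)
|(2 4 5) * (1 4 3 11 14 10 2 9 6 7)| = 30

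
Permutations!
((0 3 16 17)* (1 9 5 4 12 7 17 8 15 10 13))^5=(0 10 4 3 13 12 16 1 7 8 9 17 15 5)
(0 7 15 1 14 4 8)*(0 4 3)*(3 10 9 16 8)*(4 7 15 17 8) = [15, 14, 2, 0, 3, 5, 6, 17, 7, 16, 9, 11, 12, 13, 10, 1, 4, 8] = (0 15 1 14 10 9 16 4 3)(7 17 8)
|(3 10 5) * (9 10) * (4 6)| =4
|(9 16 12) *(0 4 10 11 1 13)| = 6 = |(0 4 10 11 1 13)(9 16 12)|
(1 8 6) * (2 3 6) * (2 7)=(1 8 7 2 3 6)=[0, 8, 3, 6, 4, 5, 1, 2, 7]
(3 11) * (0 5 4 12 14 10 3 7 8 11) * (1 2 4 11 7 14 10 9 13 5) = (0 1 2 4 12 10 3)(5 11 14 9 13)(7 8) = [1, 2, 4, 0, 12, 11, 6, 8, 7, 13, 3, 14, 10, 5, 9]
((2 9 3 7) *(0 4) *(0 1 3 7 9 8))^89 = (0 4 1 3 9 7 2 8)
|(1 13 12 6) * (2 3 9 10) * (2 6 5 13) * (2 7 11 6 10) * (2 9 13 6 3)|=8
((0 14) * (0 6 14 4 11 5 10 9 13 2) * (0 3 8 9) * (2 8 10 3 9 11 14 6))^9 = ((0 4 14 2 9 13 8 11 5 3 10))^9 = (0 3 11 13 2 4 10 5 8 9 14)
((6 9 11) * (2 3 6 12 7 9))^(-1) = (2 6 3)(7 12 11 9)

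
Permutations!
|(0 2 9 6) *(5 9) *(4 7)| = |(0 2 5 9 6)(4 7)| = 10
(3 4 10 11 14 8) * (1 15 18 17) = [0, 15, 2, 4, 10, 5, 6, 7, 3, 9, 11, 14, 12, 13, 8, 18, 16, 1, 17] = (1 15 18 17)(3 4 10 11 14 8)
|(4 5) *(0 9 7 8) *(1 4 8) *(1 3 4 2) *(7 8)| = 12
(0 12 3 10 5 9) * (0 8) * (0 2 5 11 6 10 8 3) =[12, 1, 5, 8, 4, 9, 10, 7, 2, 3, 11, 6, 0] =(0 12)(2 5 9 3 8)(6 10 11)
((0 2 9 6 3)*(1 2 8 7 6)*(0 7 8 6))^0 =((0 6 3 7)(1 2 9))^0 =(9)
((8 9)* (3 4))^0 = (9)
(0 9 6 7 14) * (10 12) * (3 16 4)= (0 9 6 7 14)(3 16 4)(10 12)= [9, 1, 2, 16, 3, 5, 7, 14, 8, 6, 12, 11, 10, 13, 0, 15, 4]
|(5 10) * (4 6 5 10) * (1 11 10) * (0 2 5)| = |(0 2 5 4 6)(1 11 10)| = 15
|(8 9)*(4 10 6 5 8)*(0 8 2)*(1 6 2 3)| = |(0 8 9 4 10 2)(1 6 5 3)| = 12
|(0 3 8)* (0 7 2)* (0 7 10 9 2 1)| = 8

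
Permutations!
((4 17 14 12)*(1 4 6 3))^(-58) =(1 6 14 4 3 12 17)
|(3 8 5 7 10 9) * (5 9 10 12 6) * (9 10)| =|(3 8 10 9)(5 7 12 6)| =4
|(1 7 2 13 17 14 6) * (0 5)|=14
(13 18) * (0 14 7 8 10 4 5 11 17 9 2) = (0 14 7 8 10 4 5 11 17 9 2)(13 18) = [14, 1, 0, 3, 5, 11, 6, 8, 10, 2, 4, 17, 12, 18, 7, 15, 16, 9, 13]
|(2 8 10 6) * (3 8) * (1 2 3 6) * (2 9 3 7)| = 15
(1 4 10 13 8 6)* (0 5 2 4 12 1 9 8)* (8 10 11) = (0 5 2 4 11 8 6 9 10 13)(1 12) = [5, 12, 4, 3, 11, 2, 9, 7, 6, 10, 13, 8, 1, 0]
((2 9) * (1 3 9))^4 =((1 3 9 2))^4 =(9)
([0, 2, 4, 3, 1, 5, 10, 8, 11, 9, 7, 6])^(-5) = (11)(1 2 4)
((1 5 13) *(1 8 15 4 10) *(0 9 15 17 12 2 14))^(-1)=((0 9 15 4 10 1 5 13 8 17 12 2 14))^(-1)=(0 14 2 12 17 8 13 5 1 10 4 15 9)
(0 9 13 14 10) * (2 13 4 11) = [9, 1, 13, 3, 11, 5, 6, 7, 8, 4, 0, 2, 12, 14, 10] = (0 9 4 11 2 13 14 10)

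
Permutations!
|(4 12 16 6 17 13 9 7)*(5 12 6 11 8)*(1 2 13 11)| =13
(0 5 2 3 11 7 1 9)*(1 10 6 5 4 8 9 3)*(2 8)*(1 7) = [4, 3, 7, 11, 2, 8, 5, 10, 9, 0, 6, 1] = (0 4 2 7 10 6 5 8 9)(1 3 11)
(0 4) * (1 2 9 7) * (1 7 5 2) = (0 4)(2 9 5) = [4, 1, 9, 3, 0, 2, 6, 7, 8, 5]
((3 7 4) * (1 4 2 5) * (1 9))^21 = (9)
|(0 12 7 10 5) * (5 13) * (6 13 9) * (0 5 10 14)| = 4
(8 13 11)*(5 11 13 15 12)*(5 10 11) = (8 15 12 10 11) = [0, 1, 2, 3, 4, 5, 6, 7, 15, 9, 11, 8, 10, 13, 14, 12]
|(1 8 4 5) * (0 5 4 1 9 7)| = 4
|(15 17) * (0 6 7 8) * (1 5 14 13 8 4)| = |(0 6 7 4 1 5 14 13 8)(15 17)| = 18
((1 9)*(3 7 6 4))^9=(1 9)(3 7 6 4)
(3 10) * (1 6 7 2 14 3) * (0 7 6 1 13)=(0 7 2 14 3 10 13)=[7, 1, 14, 10, 4, 5, 6, 2, 8, 9, 13, 11, 12, 0, 3]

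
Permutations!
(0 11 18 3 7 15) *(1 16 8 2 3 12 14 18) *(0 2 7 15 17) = (0 11 1 16 8 7 17)(2 3 15)(12 14 18) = [11, 16, 3, 15, 4, 5, 6, 17, 7, 9, 10, 1, 14, 13, 18, 2, 8, 0, 12]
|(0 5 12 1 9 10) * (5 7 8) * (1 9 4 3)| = 21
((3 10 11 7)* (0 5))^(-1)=(0 5)(3 7 11 10)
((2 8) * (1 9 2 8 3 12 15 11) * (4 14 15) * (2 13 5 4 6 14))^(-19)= (1 2 15 5 6 9 3 11 4 14 13 12)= ((1 9 13 5 4 2 3 12 6 14 15 11))^(-19)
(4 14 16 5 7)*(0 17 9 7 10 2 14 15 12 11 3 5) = (0 17 9 7 4 15 12 11 3 5 10 2 14 16) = [17, 1, 14, 5, 15, 10, 6, 4, 8, 7, 2, 3, 11, 13, 16, 12, 0, 9]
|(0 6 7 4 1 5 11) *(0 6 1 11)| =12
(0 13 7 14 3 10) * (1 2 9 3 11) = (0 13 7 14 11 1 2 9 3 10) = [13, 2, 9, 10, 4, 5, 6, 14, 8, 3, 0, 1, 12, 7, 11]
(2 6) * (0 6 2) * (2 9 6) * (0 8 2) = (2 9 6 8) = [0, 1, 9, 3, 4, 5, 8, 7, 2, 6]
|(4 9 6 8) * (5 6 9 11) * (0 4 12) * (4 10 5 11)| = |(0 10 5 6 8 12)| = 6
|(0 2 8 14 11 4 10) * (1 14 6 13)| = 10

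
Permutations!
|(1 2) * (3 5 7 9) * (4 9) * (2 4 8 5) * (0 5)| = |(0 5 7 8)(1 4 9 3 2)| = 20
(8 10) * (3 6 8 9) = [0, 1, 2, 6, 4, 5, 8, 7, 10, 3, 9] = (3 6 8 10 9)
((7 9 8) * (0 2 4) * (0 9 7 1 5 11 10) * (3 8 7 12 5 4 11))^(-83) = ((0 2 11 10)(1 4 9 7 12 5 3 8))^(-83) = (0 2 11 10)(1 5 9 8 12 4 3 7)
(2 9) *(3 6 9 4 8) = [0, 1, 4, 6, 8, 5, 9, 7, 3, 2] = (2 4 8 3 6 9)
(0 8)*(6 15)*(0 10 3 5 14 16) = [8, 1, 2, 5, 4, 14, 15, 7, 10, 9, 3, 11, 12, 13, 16, 6, 0] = (0 8 10 3 5 14 16)(6 15)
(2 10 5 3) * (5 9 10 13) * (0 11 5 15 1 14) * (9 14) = (0 11 5 3 2 13 15 1 9 10 14) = [11, 9, 13, 2, 4, 3, 6, 7, 8, 10, 14, 5, 12, 15, 0, 1]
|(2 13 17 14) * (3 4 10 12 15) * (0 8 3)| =|(0 8 3 4 10 12 15)(2 13 17 14)| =28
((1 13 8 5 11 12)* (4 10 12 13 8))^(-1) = (1 12 10 4 13 11 5 8)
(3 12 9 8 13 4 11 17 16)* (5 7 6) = [0, 1, 2, 12, 11, 7, 5, 6, 13, 8, 10, 17, 9, 4, 14, 15, 3, 16] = (3 12 9 8 13 4 11 17 16)(5 7 6)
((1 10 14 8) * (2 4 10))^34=(1 14 4)(2 8 10)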